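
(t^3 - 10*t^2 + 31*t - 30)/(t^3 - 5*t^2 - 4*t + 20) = (t - 3)/(t + 2)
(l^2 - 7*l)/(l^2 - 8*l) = (l - 7)/(l - 8)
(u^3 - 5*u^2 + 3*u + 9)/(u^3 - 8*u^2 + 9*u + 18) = (u - 3)/(u - 6)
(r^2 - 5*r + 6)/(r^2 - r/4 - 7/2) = 4*(r - 3)/(4*r + 7)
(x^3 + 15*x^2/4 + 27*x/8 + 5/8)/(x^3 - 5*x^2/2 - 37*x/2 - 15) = (x + 1/4)/(x - 6)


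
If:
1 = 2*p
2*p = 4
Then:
No Solution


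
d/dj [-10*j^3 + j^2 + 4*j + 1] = -30*j^2 + 2*j + 4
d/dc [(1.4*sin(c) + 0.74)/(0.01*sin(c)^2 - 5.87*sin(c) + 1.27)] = (-0.014*sin(c)^2 - 0.0147999999999993*sin(c) + 6.1218)*cos(c)/(0.0001*sin(c)^4 - 0.1174*sin(c)^3 + 34.4823*sin(c)^2 - 14.9098*sin(c) + 1.6129)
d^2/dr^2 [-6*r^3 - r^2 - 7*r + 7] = -36*r - 2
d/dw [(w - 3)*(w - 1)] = 2*w - 4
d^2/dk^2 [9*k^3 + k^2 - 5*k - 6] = 54*k + 2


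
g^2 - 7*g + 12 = (g - 4)*(g - 3)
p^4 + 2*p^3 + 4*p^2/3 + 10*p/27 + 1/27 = (p + 1/3)^3*(p + 1)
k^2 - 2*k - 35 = (k - 7)*(k + 5)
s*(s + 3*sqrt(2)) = s^2 + 3*sqrt(2)*s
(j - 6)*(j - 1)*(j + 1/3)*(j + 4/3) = j^4 - 16*j^3/3 - 47*j^2/9 + 62*j/9 + 8/3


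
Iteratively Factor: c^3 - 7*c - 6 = (c - 3)*(c^2 + 3*c + 2) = (c - 3)*(c + 1)*(c + 2)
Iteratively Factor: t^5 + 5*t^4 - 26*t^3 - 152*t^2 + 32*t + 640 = (t + 4)*(t^4 + t^3 - 30*t^2 - 32*t + 160) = (t - 2)*(t + 4)*(t^3 + 3*t^2 - 24*t - 80) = (t - 2)*(t + 4)^2*(t^2 - t - 20) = (t - 2)*(t + 4)^3*(t - 5)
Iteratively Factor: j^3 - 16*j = (j)*(j^2 - 16) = j*(j - 4)*(j + 4)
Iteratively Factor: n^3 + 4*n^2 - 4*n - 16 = (n + 4)*(n^2 - 4) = (n + 2)*(n + 4)*(n - 2)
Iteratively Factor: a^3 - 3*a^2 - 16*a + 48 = (a - 3)*(a^2 - 16) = (a - 3)*(a + 4)*(a - 4)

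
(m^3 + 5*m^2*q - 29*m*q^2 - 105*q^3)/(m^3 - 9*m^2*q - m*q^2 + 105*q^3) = (-m - 7*q)/(-m + 7*q)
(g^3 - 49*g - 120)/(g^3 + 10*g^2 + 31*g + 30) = (g - 8)/(g + 2)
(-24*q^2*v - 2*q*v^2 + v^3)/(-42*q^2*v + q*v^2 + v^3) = (4*q + v)/(7*q + v)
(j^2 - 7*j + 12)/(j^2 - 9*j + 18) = (j - 4)/(j - 6)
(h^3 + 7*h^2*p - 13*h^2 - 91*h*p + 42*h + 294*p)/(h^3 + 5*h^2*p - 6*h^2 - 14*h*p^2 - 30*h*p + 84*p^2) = (7 - h)/(-h + 2*p)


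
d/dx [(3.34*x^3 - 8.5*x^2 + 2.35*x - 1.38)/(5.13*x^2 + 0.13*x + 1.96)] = (17.1342*x^4 + 0.868399999999994*x^3 + 6.4787*x^2 - 19.1612*x + 4.7854)/(26.3169*x^4 + 1.3338*x^3 + 20.1265*x^2 + 0.5096*x + 3.8416)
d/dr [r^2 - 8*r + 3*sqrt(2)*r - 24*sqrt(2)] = 2*r - 8 + 3*sqrt(2)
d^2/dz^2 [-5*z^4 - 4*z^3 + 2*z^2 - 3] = -60*z^2 - 24*z + 4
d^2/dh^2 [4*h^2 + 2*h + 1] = 8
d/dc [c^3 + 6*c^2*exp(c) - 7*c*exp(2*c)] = 6*c^2*exp(c) + 3*c^2 - 14*c*exp(2*c) + 12*c*exp(c) - 7*exp(2*c)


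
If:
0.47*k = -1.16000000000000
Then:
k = -2.47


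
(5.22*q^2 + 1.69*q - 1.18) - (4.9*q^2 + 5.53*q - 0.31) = 0.319999999999999*q^2 - 3.84*q - 0.87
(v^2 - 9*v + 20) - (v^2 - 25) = 45 - 9*v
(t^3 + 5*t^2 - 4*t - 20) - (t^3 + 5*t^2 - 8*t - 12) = 4*t - 8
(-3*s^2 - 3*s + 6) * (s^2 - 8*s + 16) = -3*s^4 + 21*s^3 - 18*s^2 - 96*s + 96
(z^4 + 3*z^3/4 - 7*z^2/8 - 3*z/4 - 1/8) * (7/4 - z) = -z^5 + z^4 + 35*z^3/16 - 25*z^2/32 - 19*z/16 - 7/32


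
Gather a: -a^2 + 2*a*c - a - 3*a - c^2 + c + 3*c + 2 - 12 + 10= -a^2 + a*(2*c - 4) - c^2 + 4*c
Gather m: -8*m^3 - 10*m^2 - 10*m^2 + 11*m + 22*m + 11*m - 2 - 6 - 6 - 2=-8*m^3 - 20*m^2 + 44*m - 16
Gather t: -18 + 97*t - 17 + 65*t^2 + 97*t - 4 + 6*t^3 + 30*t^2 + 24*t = 6*t^3 + 95*t^2 + 218*t - 39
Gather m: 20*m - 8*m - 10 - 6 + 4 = 12*m - 12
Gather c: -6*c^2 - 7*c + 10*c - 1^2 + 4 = -6*c^2 + 3*c + 3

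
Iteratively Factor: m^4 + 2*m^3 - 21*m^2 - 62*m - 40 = (m + 1)*(m^3 + m^2 - 22*m - 40) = (m - 5)*(m + 1)*(m^2 + 6*m + 8) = (m - 5)*(m + 1)*(m + 4)*(m + 2)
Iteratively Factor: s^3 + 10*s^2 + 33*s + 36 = (s + 4)*(s^2 + 6*s + 9) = (s + 3)*(s + 4)*(s + 3)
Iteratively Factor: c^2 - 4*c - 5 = (c - 5)*(c + 1)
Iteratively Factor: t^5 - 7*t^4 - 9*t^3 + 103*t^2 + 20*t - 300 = (t - 5)*(t^4 - 2*t^3 - 19*t^2 + 8*t + 60) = (t - 5)*(t + 2)*(t^3 - 4*t^2 - 11*t + 30) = (t - 5)*(t + 2)*(t + 3)*(t^2 - 7*t + 10) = (t - 5)*(t - 2)*(t + 2)*(t + 3)*(t - 5)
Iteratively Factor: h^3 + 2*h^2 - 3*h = (h - 1)*(h^2 + 3*h) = (h - 1)*(h + 3)*(h)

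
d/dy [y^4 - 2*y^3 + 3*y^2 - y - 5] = 4*y^3 - 6*y^2 + 6*y - 1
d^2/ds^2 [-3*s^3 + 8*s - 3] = -18*s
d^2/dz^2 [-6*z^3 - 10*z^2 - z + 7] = -36*z - 20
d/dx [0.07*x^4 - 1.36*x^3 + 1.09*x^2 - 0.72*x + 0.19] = 0.28*x^3 - 4.08*x^2 + 2.18*x - 0.72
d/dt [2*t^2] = 4*t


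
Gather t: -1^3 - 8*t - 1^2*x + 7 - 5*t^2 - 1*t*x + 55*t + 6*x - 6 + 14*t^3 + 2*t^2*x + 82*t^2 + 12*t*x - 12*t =14*t^3 + t^2*(2*x + 77) + t*(11*x + 35) + 5*x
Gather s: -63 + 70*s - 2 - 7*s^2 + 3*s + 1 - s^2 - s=-8*s^2 + 72*s - 64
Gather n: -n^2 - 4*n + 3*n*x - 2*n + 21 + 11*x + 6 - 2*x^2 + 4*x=-n^2 + n*(3*x - 6) - 2*x^2 + 15*x + 27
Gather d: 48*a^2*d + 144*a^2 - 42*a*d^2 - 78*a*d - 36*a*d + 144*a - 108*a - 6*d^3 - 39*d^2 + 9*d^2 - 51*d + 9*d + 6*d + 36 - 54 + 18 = 144*a^2 + 36*a - 6*d^3 + d^2*(-42*a - 30) + d*(48*a^2 - 114*a - 36)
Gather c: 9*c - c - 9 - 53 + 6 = 8*c - 56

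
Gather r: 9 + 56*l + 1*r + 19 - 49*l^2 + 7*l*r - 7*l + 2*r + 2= -49*l^2 + 49*l + r*(7*l + 3) + 30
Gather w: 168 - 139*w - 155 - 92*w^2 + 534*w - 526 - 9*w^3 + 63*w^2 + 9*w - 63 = -9*w^3 - 29*w^2 + 404*w - 576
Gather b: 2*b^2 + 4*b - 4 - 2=2*b^2 + 4*b - 6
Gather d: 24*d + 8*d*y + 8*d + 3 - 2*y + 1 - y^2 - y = d*(8*y + 32) - y^2 - 3*y + 4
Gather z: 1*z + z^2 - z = z^2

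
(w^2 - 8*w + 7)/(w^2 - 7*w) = (w - 1)/w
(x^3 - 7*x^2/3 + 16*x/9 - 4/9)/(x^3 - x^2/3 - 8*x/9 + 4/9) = (x - 1)/(x + 1)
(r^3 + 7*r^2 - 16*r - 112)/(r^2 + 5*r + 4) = (r^2 + 3*r - 28)/(r + 1)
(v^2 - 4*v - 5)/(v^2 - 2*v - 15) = (v + 1)/(v + 3)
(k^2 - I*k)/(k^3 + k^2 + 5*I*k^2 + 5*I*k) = (k - I)/(k^2 + k + 5*I*k + 5*I)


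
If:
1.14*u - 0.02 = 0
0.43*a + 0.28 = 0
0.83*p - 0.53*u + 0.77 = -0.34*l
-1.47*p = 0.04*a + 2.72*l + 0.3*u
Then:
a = -0.65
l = 0.65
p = -1.18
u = 0.02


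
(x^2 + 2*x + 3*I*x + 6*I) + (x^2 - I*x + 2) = 2*x^2 + 2*x + 2*I*x + 2 + 6*I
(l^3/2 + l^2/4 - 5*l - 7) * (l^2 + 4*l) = l^5/2 + 9*l^4/4 - 4*l^3 - 27*l^2 - 28*l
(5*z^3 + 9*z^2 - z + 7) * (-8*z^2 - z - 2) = -40*z^5 - 77*z^4 - 11*z^3 - 73*z^2 - 5*z - 14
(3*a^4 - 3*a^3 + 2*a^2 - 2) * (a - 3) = 3*a^5 - 12*a^4 + 11*a^3 - 6*a^2 - 2*a + 6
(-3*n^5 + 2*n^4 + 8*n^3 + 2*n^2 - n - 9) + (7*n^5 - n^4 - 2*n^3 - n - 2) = 4*n^5 + n^4 + 6*n^3 + 2*n^2 - 2*n - 11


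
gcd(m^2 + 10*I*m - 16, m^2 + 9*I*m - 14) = m + 2*I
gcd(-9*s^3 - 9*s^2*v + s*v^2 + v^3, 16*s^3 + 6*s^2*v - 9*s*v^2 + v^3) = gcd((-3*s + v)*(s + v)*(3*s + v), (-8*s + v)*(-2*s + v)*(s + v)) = s + v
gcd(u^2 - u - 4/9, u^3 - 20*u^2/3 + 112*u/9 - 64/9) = u - 4/3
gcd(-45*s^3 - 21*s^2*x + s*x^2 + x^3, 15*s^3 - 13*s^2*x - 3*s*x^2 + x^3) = -15*s^2 - 2*s*x + x^2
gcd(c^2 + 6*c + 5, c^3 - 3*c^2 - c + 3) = c + 1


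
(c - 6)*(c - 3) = c^2 - 9*c + 18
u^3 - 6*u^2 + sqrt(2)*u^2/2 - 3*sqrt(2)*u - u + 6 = (u - 6)*(u - sqrt(2)/2)*(u + sqrt(2))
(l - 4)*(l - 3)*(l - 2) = l^3 - 9*l^2 + 26*l - 24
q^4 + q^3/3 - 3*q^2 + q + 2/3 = (q - 1)^2*(q + 1/3)*(q + 2)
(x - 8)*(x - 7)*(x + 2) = x^3 - 13*x^2 + 26*x + 112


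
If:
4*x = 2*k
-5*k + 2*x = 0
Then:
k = 0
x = 0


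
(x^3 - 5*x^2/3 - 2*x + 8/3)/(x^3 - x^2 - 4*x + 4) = (x + 4/3)/(x + 2)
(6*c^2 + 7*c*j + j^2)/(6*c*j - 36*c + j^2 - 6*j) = (c + j)/(j - 6)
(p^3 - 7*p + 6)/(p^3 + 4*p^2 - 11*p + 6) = (p^2 + p - 6)/(p^2 + 5*p - 6)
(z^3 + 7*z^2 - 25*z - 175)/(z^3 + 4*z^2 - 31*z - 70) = (z + 5)/(z + 2)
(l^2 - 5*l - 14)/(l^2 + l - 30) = (l^2 - 5*l - 14)/(l^2 + l - 30)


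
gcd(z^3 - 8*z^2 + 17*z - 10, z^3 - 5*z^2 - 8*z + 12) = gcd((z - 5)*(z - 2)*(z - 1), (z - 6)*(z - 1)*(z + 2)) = z - 1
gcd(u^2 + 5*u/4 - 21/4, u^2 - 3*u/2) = 1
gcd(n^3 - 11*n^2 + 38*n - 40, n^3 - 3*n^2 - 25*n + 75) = n - 5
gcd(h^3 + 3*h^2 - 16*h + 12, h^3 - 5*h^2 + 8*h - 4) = h^2 - 3*h + 2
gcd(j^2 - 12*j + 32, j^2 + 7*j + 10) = 1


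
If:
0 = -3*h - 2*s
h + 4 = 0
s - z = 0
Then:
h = -4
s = 6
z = 6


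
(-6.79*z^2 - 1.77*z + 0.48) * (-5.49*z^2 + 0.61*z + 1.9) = 37.2771*z^4 + 5.5754*z^3 - 16.6159*z^2 - 3.0702*z + 0.912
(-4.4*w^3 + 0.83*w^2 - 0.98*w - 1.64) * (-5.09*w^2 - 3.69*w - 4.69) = 22.396*w^5 + 12.0113*w^4 + 22.5615*w^3 + 8.0711*w^2 + 10.6478*w + 7.6916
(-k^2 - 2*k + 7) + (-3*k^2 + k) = -4*k^2 - k + 7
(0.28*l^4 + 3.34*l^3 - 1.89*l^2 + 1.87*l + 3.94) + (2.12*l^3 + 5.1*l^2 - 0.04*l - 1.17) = 0.28*l^4 + 5.46*l^3 + 3.21*l^2 + 1.83*l + 2.77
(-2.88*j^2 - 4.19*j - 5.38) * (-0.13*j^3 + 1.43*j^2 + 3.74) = 0.3744*j^5 - 3.5737*j^4 - 5.2923*j^3 - 18.4646*j^2 - 15.6706*j - 20.1212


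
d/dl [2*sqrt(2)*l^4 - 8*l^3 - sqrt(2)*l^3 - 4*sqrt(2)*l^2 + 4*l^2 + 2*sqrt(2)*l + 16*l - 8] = 8*sqrt(2)*l^3 - 24*l^2 - 3*sqrt(2)*l^2 - 8*sqrt(2)*l + 8*l + 2*sqrt(2) + 16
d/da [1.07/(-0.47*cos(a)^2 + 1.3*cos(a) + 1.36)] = (1.391 - 1.0058*cos(a))*sin(a)/(-0.47*cos(a)^2 + 1.3*cos(a) + 1.36)^2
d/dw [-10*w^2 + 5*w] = 5 - 20*w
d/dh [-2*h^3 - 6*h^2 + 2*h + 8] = -6*h^2 - 12*h + 2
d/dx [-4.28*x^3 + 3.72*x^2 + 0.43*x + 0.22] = -12.84*x^2 + 7.44*x + 0.43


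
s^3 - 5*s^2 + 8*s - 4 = (s - 2)^2*(s - 1)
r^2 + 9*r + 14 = (r + 2)*(r + 7)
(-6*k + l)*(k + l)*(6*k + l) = -36*k^3 - 36*k^2*l + k*l^2 + l^3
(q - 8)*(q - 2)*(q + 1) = q^3 - 9*q^2 + 6*q + 16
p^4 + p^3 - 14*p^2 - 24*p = p*(p - 4)*(p + 2)*(p + 3)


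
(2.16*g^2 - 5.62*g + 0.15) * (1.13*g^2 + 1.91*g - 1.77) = 2.4408*g^4 - 2.225*g^3 - 14.3879*g^2 + 10.2339*g - 0.2655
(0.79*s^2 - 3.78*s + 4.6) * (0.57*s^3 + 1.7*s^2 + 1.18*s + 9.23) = 0.4503*s^5 - 0.8116*s^4 - 2.8718*s^3 + 10.6513*s^2 - 29.4614*s + 42.458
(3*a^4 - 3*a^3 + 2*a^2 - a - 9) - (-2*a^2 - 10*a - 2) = 3*a^4 - 3*a^3 + 4*a^2 + 9*a - 7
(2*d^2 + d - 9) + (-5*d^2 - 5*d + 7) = -3*d^2 - 4*d - 2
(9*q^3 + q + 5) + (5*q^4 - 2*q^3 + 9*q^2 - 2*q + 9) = 5*q^4 + 7*q^3 + 9*q^2 - q + 14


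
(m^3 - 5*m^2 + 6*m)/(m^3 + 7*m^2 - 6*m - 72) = m*(m - 2)/(m^2 + 10*m + 24)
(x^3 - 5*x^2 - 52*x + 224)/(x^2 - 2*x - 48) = (x^2 + 3*x - 28)/(x + 6)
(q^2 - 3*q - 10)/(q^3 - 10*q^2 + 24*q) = (q^2 - 3*q - 10)/(q*(q^2 - 10*q + 24))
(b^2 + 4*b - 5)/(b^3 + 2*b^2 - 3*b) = (b + 5)/(b*(b + 3))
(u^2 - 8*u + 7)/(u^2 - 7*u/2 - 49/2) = 2*(u - 1)/(2*u + 7)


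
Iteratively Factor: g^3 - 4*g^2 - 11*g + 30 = (g + 3)*(g^2 - 7*g + 10) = (g - 5)*(g + 3)*(g - 2)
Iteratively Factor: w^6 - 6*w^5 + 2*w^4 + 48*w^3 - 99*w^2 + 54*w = (w - 2)*(w^5 - 4*w^4 - 6*w^3 + 36*w^2 - 27*w) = (w - 2)*(w + 3)*(w^4 - 7*w^3 + 15*w^2 - 9*w) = (w - 2)*(w - 1)*(w + 3)*(w^3 - 6*w^2 + 9*w) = (w - 3)*(w - 2)*(w - 1)*(w + 3)*(w^2 - 3*w) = (w - 3)^2*(w - 2)*(w - 1)*(w + 3)*(w)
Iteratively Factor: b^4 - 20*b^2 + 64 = (b - 2)*(b^3 + 2*b^2 - 16*b - 32) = (b - 2)*(b + 2)*(b^2 - 16) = (b - 4)*(b - 2)*(b + 2)*(b + 4)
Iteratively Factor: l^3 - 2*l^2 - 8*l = (l + 2)*(l^2 - 4*l) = l*(l + 2)*(l - 4)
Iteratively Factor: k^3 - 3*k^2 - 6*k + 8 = (k - 4)*(k^2 + k - 2) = (k - 4)*(k - 1)*(k + 2)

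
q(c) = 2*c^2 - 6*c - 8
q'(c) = 4*c - 6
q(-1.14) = 1.44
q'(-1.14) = -10.56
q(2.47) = -10.62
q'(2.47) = 3.88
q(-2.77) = 23.97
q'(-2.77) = -17.08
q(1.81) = -12.31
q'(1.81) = 1.24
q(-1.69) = 7.85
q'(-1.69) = -12.76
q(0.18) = -9.02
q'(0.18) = -5.28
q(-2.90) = 26.22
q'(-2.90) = -17.60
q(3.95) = -0.50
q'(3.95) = 9.80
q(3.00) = -8.00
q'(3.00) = 6.00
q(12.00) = 208.00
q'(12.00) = 42.00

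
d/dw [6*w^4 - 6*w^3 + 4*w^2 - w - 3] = 24*w^3 - 18*w^2 + 8*w - 1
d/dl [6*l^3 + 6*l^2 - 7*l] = 18*l^2 + 12*l - 7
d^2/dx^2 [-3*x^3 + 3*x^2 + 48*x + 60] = 6 - 18*x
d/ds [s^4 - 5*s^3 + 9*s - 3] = 4*s^3 - 15*s^2 + 9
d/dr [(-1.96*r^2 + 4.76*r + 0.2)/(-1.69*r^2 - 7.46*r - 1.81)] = (22.666*r^2 + 7.7712*r - 7.1236)/(2.8561*r^4 + 25.2148*r^3 + 61.7694*r^2 + 27.0052*r + 3.2761)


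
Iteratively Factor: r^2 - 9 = (r - 3)*(r + 3)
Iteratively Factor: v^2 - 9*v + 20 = (v - 4)*(v - 5)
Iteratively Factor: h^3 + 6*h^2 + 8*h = (h)*(h^2 + 6*h + 8) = h*(h + 2)*(h + 4)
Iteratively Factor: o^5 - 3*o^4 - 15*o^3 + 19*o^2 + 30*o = (o + 1)*(o^4 - 4*o^3 - 11*o^2 + 30*o) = (o - 5)*(o + 1)*(o^3 + o^2 - 6*o) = (o - 5)*(o + 1)*(o + 3)*(o^2 - 2*o) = o*(o - 5)*(o + 1)*(o + 3)*(o - 2)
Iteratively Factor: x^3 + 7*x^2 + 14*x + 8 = (x + 4)*(x^2 + 3*x + 2) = (x + 1)*(x + 4)*(x + 2)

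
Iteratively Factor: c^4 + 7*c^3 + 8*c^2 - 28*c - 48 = (c + 3)*(c^3 + 4*c^2 - 4*c - 16) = (c + 3)*(c + 4)*(c^2 - 4) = (c - 2)*(c + 3)*(c + 4)*(c + 2)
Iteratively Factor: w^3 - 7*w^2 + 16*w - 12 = (w - 2)*(w^2 - 5*w + 6) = (w - 2)^2*(w - 3)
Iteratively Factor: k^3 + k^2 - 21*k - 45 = (k + 3)*(k^2 - 2*k - 15) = (k + 3)^2*(k - 5)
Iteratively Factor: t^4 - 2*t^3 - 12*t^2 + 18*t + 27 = (t - 3)*(t^3 + t^2 - 9*t - 9) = (t - 3)^2*(t^2 + 4*t + 3) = (t - 3)^2*(t + 3)*(t + 1)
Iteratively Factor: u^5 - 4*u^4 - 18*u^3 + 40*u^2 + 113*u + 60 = (u + 1)*(u^4 - 5*u^3 - 13*u^2 + 53*u + 60) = (u + 1)*(u + 3)*(u^3 - 8*u^2 + 11*u + 20) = (u - 4)*(u + 1)*(u + 3)*(u^2 - 4*u - 5) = (u - 4)*(u + 1)^2*(u + 3)*(u - 5)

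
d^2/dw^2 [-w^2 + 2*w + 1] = -2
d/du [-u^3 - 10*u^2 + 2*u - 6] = -3*u^2 - 20*u + 2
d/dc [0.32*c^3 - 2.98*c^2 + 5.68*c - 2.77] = 0.96*c^2 - 5.96*c + 5.68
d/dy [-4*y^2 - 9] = -8*y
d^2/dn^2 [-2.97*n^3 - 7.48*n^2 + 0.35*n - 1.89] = -17.82*n - 14.96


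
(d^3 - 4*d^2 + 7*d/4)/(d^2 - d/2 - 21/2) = d*(2*d - 1)/(2*(d + 3))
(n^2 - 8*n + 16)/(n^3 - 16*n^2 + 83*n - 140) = (n - 4)/(n^2 - 12*n + 35)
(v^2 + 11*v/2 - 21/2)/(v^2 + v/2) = (2*v^2 + 11*v - 21)/(v*(2*v + 1))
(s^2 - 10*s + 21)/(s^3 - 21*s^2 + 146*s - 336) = (s - 3)/(s^2 - 14*s + 48)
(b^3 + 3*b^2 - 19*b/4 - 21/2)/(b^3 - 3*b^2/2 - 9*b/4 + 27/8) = 2*(2*b^2 + 3*b - 14)/(4*b^2 - 12*b + 9)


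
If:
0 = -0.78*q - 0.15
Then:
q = -0.19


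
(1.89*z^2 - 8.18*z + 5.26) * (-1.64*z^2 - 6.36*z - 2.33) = -3.0996*z^4 + 1.3948*z^3 + 38.9947*z^2 - 14.3942*z - 12.2558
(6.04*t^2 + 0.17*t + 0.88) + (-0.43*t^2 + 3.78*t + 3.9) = 5.61*t^2 + 3.95*t + 4.78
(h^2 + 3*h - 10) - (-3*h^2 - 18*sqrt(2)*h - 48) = 4*h^2 + 3*h + 18*sqrt(2)*h + 38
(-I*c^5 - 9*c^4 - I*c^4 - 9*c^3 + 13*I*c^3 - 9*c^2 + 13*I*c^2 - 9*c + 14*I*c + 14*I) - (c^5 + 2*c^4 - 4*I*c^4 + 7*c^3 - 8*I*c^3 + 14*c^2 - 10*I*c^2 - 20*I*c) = -c^5 - I*c^5 - 11*c^4 + 3*I*c^4 - 16*c^3 + 21*I*c^3 - 23*c^2 + 23*I*c^2 - 9*c + 34*I*c + 14*I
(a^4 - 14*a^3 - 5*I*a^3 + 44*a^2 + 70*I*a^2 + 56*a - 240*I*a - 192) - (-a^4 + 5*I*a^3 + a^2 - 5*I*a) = 2*a^4 - 14*a^3 - 10*I*a^3 + 43*a^2 + 70*I*a^2 + 56*a - 235*I*a - 192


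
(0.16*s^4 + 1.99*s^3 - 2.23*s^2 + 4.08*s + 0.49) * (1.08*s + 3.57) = 0.1728*s^5 + 2.7204*s^4 + 4.6959*s^3 - 3.5547*s^2 + 15.0948*s + 1.7493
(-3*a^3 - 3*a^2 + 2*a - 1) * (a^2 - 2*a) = -3*a^5 + 3*a^4 + 8*a^3 - 5*a^2 + 2*a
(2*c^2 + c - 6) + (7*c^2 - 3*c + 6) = 9*c^2 - 2*c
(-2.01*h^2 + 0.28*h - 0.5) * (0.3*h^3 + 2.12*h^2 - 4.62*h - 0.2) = -0.603*h^5 - 4.1772*h^4 + 9.7298*h^3 - 1.9516*h^2 + 2.254*h + 0.1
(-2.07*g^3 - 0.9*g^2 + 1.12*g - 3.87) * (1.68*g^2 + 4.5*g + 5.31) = -3.4776*g^5 - 10.827*g^4 - 13.1601*g^3 - 6.2406*g^2 - 11.4678*g - 20.5497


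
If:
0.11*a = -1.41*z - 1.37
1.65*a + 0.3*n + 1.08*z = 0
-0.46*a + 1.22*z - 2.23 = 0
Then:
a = -6.15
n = 35.61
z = -0.49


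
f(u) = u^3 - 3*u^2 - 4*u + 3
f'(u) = 3*u^2 - 6*u - 4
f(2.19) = -9.64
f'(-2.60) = 31.88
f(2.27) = -9.84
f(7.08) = 179.20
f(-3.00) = -39.00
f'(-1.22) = 7.79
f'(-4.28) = 76.64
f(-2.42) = -19.06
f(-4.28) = -113.24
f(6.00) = 87.00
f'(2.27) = -2.16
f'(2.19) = -2.75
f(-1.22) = 1.60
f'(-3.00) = 41.00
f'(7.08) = 103.90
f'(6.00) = 68.00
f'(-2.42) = 28.09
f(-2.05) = -10.02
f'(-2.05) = 20.91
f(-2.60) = -24.46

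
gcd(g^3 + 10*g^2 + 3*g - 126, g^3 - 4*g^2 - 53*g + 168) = g^2 + 4*g - 21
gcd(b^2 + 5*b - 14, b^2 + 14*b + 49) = b + 7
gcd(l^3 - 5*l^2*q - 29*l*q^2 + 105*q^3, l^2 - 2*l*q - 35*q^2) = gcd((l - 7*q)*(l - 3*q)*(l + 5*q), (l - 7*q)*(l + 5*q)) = -l^2 + 2*l*q + 35*q^2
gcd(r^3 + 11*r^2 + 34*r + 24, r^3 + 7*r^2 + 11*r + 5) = r + 1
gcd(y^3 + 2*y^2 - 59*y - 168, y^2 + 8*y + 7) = y + 7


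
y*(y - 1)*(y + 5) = y^3 + 4*y^2 - 5*y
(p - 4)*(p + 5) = p^2 + p - 20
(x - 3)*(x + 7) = x^2 + 4*x - 21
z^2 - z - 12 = (z - 4)*(z + 3)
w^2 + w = w*(w + 1)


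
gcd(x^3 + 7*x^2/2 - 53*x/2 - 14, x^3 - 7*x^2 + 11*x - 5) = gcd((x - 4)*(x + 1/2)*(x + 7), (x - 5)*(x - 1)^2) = 1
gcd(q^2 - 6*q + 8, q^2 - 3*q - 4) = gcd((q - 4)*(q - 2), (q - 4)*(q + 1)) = q - 4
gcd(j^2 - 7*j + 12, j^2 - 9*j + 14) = 1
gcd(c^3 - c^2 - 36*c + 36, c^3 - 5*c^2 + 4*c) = c - 1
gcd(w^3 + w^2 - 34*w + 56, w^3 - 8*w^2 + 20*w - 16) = w^2 - 6*w + 8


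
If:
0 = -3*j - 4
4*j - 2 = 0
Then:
No Solution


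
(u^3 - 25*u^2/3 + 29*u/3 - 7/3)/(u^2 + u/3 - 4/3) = (3*u^2 - 22*u + 7)/(3*u + 4)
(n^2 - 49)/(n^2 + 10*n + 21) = (n - 7)/(n + 3)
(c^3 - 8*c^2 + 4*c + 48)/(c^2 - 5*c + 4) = (c^2 - 4*c - 12)/(c - 1)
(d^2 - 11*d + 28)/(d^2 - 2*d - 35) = (d - 4)/(d + 5)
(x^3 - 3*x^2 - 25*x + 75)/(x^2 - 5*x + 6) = (x^2 - 25)/(x - 2)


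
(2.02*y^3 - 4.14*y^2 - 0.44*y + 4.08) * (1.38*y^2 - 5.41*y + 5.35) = 2.7876*y^5 - 16.6414*y^4 + 32.5972*y^3 - 14.1382*y^2 - 24.4268*y + 21.828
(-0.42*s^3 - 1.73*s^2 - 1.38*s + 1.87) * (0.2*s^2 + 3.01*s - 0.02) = -0.084*s^5 - 1.6102*s^4 - 5.4749*s^3 - 3.7452*s^2 + 5.6563*s - 0.0374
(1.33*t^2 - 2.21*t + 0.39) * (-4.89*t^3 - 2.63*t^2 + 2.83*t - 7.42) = -6.5037*t^5 + 7.309*t^4 + 7.6691*t^3 - 17.1486*t^2 + 17.5019*t - 2.8938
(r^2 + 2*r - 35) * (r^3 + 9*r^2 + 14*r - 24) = r^5 + 11*r^4 - 3*r^3 - 311*r^2 - 538*r + 840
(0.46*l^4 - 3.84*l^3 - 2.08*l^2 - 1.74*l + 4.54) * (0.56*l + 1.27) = 0.2576*l^5 - 1.5662*l^4 - 6.0416*l^3 - 3.616*l^2 + 0.3326*l + 5.7658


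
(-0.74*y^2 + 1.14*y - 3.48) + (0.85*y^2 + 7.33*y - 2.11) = 0.11*y^2 + 8.47*y - 5.59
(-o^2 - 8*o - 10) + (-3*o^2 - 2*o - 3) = -4*o^2 - 10*o - 13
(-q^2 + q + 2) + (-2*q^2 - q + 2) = 4 - 3*q^2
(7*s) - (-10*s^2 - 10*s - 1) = 10*s^2 + 17*s + 1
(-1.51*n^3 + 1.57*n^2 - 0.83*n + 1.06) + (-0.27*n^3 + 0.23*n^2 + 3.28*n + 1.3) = -1.78*n^3 + 1.8*n^2 + 2.45*n + 2.36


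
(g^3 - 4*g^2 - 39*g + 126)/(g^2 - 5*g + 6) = (g^2 - g - 42)/(g - 2)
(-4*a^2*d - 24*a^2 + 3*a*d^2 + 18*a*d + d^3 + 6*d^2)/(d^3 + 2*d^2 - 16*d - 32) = (-4*a^2*d - 24*a^2 + 3*a*d^2 + 18*a*d + d^3 + 6*d^2)/(d^3 + 2*d^2 - 16*d - 32)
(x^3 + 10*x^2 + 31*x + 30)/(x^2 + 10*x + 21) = (x^2 + 7*x + 10)/(x + 7)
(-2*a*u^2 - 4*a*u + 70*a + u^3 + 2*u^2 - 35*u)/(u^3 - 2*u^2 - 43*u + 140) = (-2*a + u)/(u - 4)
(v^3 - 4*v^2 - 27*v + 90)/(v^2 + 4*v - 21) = (v^2 - v - 30)/(v + 7)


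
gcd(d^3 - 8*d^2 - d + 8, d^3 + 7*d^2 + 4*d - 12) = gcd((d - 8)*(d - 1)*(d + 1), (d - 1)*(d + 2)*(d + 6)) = d - 1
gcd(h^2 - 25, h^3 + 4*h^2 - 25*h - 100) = h^2 - 25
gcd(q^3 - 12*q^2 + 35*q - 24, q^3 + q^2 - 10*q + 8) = q - 1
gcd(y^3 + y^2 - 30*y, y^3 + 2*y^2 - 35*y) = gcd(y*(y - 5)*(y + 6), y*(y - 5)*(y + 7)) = y^2 - 5*y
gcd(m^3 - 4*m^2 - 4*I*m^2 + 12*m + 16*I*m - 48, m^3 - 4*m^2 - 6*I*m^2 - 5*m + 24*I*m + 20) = m - 4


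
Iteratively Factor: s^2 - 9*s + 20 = (s - 5)*(s - 4)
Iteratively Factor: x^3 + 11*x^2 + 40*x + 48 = (x + 4)*(x^2 + 7*x + 12) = (x + 4)^2*(x + 3)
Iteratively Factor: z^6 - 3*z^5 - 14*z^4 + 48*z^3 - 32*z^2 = (z)*(z^5 - 3*z^4 - 14*z^3 + 48*z^2 - 32*z) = z*(z - 4)*(z^4 + z^3 - 10*z^2 + 8*z) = z*(z - 4)*(z + 4)*(z^3 - 3*z^2 + 2*z) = z*(z - 4)*(z - 2)*(z + 4)*(z^2 - z) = z^2*(z - 4)*(z - 2)*(z + 4)*(z - 1)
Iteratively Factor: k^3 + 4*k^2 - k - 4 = (k + 4)*(k^2 - 1) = (k - 1)*(k + 4)*(k + 1)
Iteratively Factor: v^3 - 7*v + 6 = (v - 2)*(v^2 + 2*v - 3) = (v - 2)*(v + 3)*(v - 1)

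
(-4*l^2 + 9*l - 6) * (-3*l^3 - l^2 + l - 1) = 12*l^5 - 23*l^4 + 5*l^3 + 19*l^2 - 15*l + 6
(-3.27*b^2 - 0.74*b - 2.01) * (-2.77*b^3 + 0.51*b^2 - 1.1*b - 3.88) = 9.0579*b^5 + 0.3821*b^4 + 8.7873*b^3 + 12.4765*b^2 + 5.0822*b + 7.7988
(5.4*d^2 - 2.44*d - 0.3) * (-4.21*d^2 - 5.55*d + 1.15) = -22.734*d^4 - 19.6976*d^3 + 21.015*d^2 - 1.141*d - 0.345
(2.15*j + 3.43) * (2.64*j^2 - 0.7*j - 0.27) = 5.676*j^3 + 7.5502*j^2 - 2.9815*j - 0.9261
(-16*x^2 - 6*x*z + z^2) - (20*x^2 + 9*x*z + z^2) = -36*x^2 - 15*x*z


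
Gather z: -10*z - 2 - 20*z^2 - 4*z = -20*z^2 - 14*z - 2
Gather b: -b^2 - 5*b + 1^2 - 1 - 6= -b^2 - 5*b - 6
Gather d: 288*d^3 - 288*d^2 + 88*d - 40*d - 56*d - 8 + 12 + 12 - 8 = 288*d^3 - 288*d^2 - 8*d + 8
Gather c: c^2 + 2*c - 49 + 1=c^2 + 2*c - 48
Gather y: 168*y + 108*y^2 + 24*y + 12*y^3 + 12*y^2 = 12*y^3 + 120*y^2 + 192*y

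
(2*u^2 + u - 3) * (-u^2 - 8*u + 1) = -2*u^4 - 17*u^3 - 3*u^2 + 25*u - 3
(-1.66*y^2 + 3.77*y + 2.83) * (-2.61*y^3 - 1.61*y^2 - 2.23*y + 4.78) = 4.3326*y^5 - 7.1671*y^4 - 9.7542*y^3 - 20.8982*y^2 + 11.7097*y + 13.5274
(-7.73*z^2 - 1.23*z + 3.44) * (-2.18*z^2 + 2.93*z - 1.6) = 16.8514*z^4 - 19.9675*z^3 + 1.2649*z^2 + 12.0472*z - 5.504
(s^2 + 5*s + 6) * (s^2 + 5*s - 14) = s^4 + 10*s^3 + 17*s^2 - 40*s - 84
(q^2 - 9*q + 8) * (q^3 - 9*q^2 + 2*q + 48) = q^5 - 18*q^4 + 91*q^3 - 42*q^2 - 416*q + 384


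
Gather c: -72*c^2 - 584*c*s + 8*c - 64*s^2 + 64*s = -72*c^2 + c*(8 - 584*s) - 64*s^2 + 64*s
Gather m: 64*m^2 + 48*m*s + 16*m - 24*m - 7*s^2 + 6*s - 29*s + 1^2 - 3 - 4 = 64*m^2 + m*(48*s - 8) - 7*s^2 - 23*s - 6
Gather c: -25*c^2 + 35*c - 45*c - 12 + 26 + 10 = -25*c^2 - 10*c + 24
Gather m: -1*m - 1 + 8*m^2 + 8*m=8*m^2 + 7*m - 1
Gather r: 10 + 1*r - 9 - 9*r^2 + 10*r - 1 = -9*r^2 + 11*r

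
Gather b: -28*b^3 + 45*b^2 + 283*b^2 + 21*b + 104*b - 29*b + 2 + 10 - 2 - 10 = -28*b^3 + 328*b^2 + 96*b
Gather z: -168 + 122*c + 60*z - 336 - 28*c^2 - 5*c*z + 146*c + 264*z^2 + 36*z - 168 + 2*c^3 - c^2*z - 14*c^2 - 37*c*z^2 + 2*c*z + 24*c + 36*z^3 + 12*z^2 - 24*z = 2*c^3 - 42*c^2 + 292*c + 36*z^3 + z^2*(276 - 37*c) + z*(-c^2 - 3*c + 72) - 672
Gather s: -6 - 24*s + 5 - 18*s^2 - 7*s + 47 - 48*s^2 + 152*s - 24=-66*s^2 + 121*s + 22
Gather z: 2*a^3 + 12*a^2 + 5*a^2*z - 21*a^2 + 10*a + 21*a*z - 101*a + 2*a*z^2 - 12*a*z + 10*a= 2*a^3 - 9*a^2 + 2*a*z^2 - 81*a + z*(5*a^2 + 9*a)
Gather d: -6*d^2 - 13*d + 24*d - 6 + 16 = -6*d^2 + 11*d + 10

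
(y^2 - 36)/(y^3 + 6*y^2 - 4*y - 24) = (y - 6)/(y^2 - 4)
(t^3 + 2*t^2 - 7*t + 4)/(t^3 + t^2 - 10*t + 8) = (t - 1)/(t - 2)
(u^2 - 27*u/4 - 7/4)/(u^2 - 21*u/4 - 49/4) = (4*u + 1)/(4*u + 7)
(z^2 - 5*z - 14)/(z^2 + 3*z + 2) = (z - 7)/(z + 1)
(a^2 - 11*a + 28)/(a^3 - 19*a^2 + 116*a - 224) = 1/(a - 8)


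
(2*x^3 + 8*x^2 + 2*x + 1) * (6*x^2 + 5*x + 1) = 12*x^5 + 58*x^4 + 54*x^3 + 24*x^2 + 7*x + 1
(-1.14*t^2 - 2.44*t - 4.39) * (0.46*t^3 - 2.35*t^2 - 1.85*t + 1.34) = -0.5244*t^5 + 1.5566*t^4 + 5.8236*t^3 + 13.3029*t^2 + 4.8519*t - 5.8826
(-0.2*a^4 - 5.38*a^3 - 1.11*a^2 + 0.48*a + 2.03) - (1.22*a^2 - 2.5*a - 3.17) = -0.2*a^4 - 5.38*a^3 - 2.33*a^2 + 2.98*a + 5.2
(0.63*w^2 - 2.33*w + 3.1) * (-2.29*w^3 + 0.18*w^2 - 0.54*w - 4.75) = -1.4427*w^5 + 5.4491*w^4 - 7.8586*w^3 - 1.1763*w^2 + 9.3935*w - 14.725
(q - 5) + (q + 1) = 2*q - 4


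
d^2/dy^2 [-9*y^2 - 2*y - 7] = -18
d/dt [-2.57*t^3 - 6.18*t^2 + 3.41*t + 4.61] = -7.71*t^2 - 12.36*t + 3.41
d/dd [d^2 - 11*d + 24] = 2*d - 11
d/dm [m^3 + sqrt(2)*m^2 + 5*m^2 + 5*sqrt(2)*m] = 3*m^2 + 2*sqrt(2)*m + 10*m + 5*sqrt(2)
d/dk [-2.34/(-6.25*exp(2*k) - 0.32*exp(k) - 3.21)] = (-29.25*exp(k) - 0.7488)*exp(k)/(6.25*exp(2*k) + 0.32*exp(k) + 3.21)^2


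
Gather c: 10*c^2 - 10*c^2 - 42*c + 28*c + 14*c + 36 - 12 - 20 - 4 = 0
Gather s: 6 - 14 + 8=0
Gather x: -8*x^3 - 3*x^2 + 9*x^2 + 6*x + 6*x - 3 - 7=-8*x^3 + 6*x^2 + 12*x - 10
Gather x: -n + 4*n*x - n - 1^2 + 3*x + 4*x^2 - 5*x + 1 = -2*n + 4*x^2 + x*(4*n - 2)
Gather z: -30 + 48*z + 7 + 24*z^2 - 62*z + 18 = 24*z^2 - 14*z - 5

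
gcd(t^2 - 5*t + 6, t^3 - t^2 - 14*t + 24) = t^2 - 5*t + 6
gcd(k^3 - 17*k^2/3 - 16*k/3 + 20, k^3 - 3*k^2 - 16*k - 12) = k^2 - 4*k - 12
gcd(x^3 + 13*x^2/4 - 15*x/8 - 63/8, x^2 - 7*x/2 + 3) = x - 3/2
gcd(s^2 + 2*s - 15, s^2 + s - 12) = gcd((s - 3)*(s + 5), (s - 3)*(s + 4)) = s - 3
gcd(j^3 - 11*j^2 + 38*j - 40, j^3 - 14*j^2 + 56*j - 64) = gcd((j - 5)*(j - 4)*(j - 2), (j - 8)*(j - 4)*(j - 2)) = j^2 - 6*j + 8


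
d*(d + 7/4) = d^2 + 7*d/4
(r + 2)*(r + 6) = r^2 + 8*r + 12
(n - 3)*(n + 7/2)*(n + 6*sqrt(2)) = n^3 + n^2/2 + 6*sqrt(2)*n^2 - 21*n/2 + 3*sqrt(2)*n - 63*sqrt(2)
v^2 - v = v*(v - 1)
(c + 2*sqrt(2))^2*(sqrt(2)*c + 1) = sqrt(2)*c^3 + 9*c^2 + 12*sqrt(2)*c + 8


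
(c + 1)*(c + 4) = c^2 + 5*c + 4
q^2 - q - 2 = (q - 2)*(q + 1)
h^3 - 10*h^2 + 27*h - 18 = (h - 6)*(h - 3)*(h - 1)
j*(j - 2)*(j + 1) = j^3 - j^2 - 2*j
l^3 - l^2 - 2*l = l*(l - 2)*(l + 1)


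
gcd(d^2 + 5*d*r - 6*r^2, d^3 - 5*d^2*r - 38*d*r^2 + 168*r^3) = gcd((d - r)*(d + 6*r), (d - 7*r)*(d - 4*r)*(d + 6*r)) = d + 6*r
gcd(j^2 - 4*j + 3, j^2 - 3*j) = j - 3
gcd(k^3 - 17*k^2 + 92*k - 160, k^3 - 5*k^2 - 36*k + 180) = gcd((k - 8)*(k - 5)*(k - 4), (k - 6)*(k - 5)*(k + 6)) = k - 5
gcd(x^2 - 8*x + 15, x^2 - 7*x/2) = 1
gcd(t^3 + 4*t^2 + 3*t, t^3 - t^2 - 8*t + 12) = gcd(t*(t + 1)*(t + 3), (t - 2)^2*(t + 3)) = t + 3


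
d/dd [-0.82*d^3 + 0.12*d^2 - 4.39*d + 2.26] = -2.46*d^2 + 0.24*d - 4.39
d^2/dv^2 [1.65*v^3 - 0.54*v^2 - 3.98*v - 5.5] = 9.9*v - 1.08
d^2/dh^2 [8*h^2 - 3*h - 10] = 16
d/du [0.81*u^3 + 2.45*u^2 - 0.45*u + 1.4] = 2.43*u^2 + 4.9*u - 0.45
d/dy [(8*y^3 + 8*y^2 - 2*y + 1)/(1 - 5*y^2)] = 2*(-20*y^4 + 7*y^2 + 13*y - 1)/(25*y^4 - 10*y^2 + 1)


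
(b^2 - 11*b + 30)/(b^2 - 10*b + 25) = (b - 6)/(b - 5)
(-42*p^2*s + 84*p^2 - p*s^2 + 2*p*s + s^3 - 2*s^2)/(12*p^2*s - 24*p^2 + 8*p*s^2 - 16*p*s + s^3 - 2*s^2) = (-7*p + s)/(2*p + s)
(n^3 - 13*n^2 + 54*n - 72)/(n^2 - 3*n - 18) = (n^2 - 7*n + 12)/(n + 3)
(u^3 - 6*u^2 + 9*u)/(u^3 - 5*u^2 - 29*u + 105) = u*(u - 3)/(u^2 - 2*u - 35)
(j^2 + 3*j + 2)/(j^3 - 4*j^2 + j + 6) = (j + 2)/(j^2 - 5*j + 6)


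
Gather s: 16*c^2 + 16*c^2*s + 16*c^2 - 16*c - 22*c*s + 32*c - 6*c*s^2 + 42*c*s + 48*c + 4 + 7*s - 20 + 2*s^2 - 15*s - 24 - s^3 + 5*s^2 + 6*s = 32*c^2 + 64*c - s^3 + s^2*(7 - 6*c) + s*(16*c^2 + 20*c - 2) - 40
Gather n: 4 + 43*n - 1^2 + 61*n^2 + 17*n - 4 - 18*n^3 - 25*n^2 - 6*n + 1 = -18*n^3 + 36*n^2 + 54*n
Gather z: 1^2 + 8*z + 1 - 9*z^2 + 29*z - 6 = -9*z^2 + 37*z - 4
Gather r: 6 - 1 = 5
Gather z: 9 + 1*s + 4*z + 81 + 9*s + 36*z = 10*s + 40*z + 90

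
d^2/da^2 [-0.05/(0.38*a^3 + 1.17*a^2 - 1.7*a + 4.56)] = ((0.114*a + 0.117)*(0.38*a^3 + 1.17*a^2 - 1.7*a + 4.56) - 0.05*(1.14*a^2 + 2.34*a - 1.7)*(2.28*a^2 + 4.68*a - 3.4))/(0.38*a^3 + 1.17*a^2 - 1.7*a + 4.56)^3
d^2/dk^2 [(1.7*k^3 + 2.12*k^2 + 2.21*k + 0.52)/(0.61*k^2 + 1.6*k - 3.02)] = (8.88178419700125e-16*k^5 + 3.5527136788005e-15*k^4 + 12.473922*k^3 - 24.692664*k^2 + 120.500772*k + 64.606224)/(0.226981*k^6 + 1.78608*k^5 + 1.313574*k^4 - 13.58912*k^3 - 6.50326800000001*k^2 + 43.77792*k - 27.543608)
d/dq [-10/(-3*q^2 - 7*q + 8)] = 10*(-6*q - 7)/(3*q^2 + 7*q - 8)^2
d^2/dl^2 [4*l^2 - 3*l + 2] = 8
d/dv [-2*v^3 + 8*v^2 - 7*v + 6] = -6*v^2 + 16*v - 7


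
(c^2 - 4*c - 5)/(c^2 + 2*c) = (c^2 - 4*c - 5)/(c*(c + 2))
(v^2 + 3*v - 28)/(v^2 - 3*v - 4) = (v + 7)/(v + 1)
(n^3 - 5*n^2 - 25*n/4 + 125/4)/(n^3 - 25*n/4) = (n - 5)/n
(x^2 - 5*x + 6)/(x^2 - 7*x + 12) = (x - 2)/(x - 4)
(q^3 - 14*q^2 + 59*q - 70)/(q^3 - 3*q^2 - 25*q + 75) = (q^2 - 9*q + 14)/(q^2 + 2*q - 15)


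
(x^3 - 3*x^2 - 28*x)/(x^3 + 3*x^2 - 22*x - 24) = x*(x^2 - 3*x - 28)/(x^3 + 3*x^2 - 22*x - 24)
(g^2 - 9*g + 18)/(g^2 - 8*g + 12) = (g - 3)/(g - 2)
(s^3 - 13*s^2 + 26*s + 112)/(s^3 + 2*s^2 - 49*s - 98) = (s - 8)/(s + 7)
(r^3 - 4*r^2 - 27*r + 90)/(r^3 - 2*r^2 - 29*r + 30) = (r - 3)/(r - 1)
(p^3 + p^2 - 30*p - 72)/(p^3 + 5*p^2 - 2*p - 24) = (p - 6)/(p - 2)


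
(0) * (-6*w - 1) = 0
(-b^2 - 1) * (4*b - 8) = -4*b^3 + 8*b^2 - 4*b + 8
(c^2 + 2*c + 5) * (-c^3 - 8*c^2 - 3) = -c^5 - 10*c^4 - 21*c^3 - 43*c^2 - 6*c - 15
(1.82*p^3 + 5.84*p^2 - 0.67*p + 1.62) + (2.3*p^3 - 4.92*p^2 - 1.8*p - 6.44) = 4.12*p^3 + 0.92*p^2 - 2.47*p - 4.82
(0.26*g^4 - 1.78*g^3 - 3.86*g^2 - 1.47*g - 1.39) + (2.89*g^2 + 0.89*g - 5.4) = 0.26*g^4 - 1.78*g^3 - 0.97*g^2 - 0.58*g - 6.79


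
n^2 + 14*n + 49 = (n + 7)^2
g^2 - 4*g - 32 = (g - 8)*(g + 4)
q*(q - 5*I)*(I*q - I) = I*q^3 + 5*q^2 - I*q^2 - 5*q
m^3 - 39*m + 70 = (m - 5)*(m - 2)*(m + 7)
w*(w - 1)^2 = w^3 - 2*w^2 + w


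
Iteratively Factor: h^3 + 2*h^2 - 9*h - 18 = (h + 2)*(h^2 - 9) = (h - 3)*(h + 2)*(h + 3)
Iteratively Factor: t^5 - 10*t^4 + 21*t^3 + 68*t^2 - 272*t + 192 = (t + 3)*(t^4 - 13*t^3 + 60*t^2 - 112*t + 64) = (t - 4)*(t + 3)*(t^3 - 9*t^2 + 24*t - 16) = (t - 4)^2*(t + 3)*(t^2 - 5*t + 4) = (t - 4)^3*(t + 3)*(t - 1)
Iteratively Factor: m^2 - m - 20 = (m + 4)*(m - 5)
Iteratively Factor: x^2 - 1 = (x - 1)*(x + 1)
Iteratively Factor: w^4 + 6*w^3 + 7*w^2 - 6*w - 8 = (w - 1)*(w^3 + 7*w^2 + 14*w + 8) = (w - 1)*(w + 1)*(w^2 + 6*w + 8) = (w - 1)*(w + 1)*(w + 4)*(w + 2)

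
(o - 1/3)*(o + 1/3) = o^2 - 1/9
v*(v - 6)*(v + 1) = v^3 - 5*v^2 - 6*v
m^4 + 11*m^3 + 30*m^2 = m^2*(m + 5)*(m + 6)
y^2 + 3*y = y*(y + 3)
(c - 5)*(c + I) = c^2 - 5*c + I*c - 5*I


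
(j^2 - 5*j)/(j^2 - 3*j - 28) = j*(5 - j)/(-j^2 + 3*j + 28)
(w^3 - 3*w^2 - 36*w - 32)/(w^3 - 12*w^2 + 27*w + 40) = (w + 4)/(w - 5)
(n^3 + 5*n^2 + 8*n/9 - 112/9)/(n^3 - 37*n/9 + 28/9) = (n + 4)/(n - 1)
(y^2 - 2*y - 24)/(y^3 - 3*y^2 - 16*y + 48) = (y - 6)/(y^2 - 7*y + 12)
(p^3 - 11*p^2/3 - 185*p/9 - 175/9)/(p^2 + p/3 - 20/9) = (3*p^2 - 16*p - 35)/(3*p - 4)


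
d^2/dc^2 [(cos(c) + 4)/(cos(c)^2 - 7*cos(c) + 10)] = (-9*(1 - cos(2*c))^2*cos(c)/4 - 23*(1 - cos(2*c))^2/4 - 498*cos(c) - 64*cos(2*c) + 69*cos(3*c)/2 + cos(5*c)/2 + 411)/((cos(c) - 5)^3*(cos(c) - 2)^3)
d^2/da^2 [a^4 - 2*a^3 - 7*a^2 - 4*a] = 12*a^2 - 12*a - 14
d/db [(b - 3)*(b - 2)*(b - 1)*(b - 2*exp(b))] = -2*b^3*exp(b) + 4*b^3 + 6*b^2*exp(b) - 18*b^2 + 2*b*exp(b) + 22*b - 10*exp(b) - 6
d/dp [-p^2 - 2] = -2*p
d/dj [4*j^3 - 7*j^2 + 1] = 2*j*(6*j - 7)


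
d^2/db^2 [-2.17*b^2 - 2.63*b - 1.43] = -4.34000000000000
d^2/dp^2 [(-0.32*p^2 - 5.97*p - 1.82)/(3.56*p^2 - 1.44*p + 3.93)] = (7.105427357601e-15*p^4 - 154.60368*p^3 - 111.533376*p^2 + 557.130744*p - 34.076976)/(45.118016*p^6 - 54.749952*p^5 + 171.567792*p^4 - 123.866496*p^3 + 189.399276*p^2 - 66.721968*p + 60.698457)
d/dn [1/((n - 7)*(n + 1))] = 2*(3 - n)/(n^4 - 12*n^3 + 22*n^2 + 84*n + 49)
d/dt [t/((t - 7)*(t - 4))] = (28 - t^2)/(t^4 - 22*t^3 + 177*t^2 - 616*t + 784)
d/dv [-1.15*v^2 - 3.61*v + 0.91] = -2.3*v - 3.61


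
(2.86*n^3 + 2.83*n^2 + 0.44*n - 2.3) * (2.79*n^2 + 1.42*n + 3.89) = 7.9794*n^5 + 11.9569*n^4 + 16.3716*n^3 + 5.2165*n^2 - 1.5544*n - 8.947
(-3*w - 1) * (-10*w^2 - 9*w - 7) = 30*w^3 + 37*w^2 + 30*w + 7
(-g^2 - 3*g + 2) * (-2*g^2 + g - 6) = 2*g^4 + 5*g^3 - g^2 + 20*g - 12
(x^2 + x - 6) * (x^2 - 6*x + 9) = x^4 - 5*x^3 - 3*x^2 + 45*x - 54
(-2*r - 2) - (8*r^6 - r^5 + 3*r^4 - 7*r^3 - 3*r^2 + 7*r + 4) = -8*r^6 + r^5 - 3*r^4 + 7*r^3 + 3*r^2 - 9*r - 6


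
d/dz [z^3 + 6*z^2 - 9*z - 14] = 3*z^2 + 12*z - 9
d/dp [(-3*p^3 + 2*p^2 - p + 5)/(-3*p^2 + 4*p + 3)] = (9*p^4 - 24*p^3 - 22*p^2 + 42*p - 23)/(9*p^4 - 24*p^3 - 2*p^2 + 24*p + 9)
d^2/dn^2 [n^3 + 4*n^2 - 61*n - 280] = 6*n + 8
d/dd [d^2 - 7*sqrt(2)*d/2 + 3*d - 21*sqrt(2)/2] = 2*d - 7*sqrt(2)/2 + 3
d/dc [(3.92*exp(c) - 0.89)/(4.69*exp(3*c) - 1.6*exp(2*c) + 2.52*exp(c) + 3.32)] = (-36.7696*exp(3*c) + 18.7943*exp(2*c) - 2.848*exp(c) + 15.2572)*exp(c)/(21.9961*exp(6*c) - 15.008*exp(5*c) + 26.1976*exp(4*c) + 23.0776*exp(3*c) - 4.2736*exp(2*c) + 16.7328*exp(c) + 11.0224)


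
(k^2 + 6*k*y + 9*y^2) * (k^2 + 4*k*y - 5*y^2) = k^4 + 10*k^3*y + 28*k^2*y^2 + 6*k*y^3 - 45*y^4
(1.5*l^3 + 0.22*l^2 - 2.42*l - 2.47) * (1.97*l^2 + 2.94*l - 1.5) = 2.955*l^5 + 4.8434*l^4 - 6.3706*l^3 - 12.3107*l^2 - 3.6318*l + 3.705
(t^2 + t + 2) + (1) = t^2 + t + 3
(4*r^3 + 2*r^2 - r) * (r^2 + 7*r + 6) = 4*r^5 + 30*r^4 + 37*r^3 + 5*r^2 - 6*r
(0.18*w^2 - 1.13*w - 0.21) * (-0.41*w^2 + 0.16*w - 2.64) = -0.0738*w^4 + 0.4921*w^3 - 0.5699*w^2 + 2.9496*w + 0.5544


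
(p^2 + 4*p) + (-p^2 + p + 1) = 5*p + 1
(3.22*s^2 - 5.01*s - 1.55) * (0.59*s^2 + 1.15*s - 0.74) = 1.8998*s^4 + 0.7471*s^3 - 9.0588*s^2 + 1.9249*s + 1.147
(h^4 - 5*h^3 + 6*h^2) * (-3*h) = -3*h^5 + 15*h^4 - 18*h^3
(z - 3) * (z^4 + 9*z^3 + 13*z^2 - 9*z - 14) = z^5 + 6*z^4 - 14*z^3 - 48*z^2 + 13*z + 42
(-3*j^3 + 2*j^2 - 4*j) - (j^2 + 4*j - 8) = -3*j^3 + j^2 - 8*j + 8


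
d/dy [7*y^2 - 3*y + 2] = 14*y - 3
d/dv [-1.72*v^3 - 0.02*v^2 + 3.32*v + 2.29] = -5.16*v^2 - 0.04*v + 3.32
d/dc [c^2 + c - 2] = 2*c + 1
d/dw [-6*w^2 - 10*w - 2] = -12*w - 10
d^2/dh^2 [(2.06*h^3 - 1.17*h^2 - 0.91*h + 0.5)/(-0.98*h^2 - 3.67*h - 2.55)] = (1.77635683940025e-15*h^5 + 1.4210854715202e-14*h^4 - 51.864104*h^3 - 136.09524*h^2 - 104.80524*h - 12.78652)/(0.941192*h^6 + 10.574004*h^5 + 46.945626*h^4 + 104.458843*h^3 + 122.154435*h^2 + 71.592525*h + 16.581375)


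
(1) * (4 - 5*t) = 4 - 5*t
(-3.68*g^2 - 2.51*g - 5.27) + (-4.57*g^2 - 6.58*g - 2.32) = -8.25*g^2 - 9.09*g - 7.59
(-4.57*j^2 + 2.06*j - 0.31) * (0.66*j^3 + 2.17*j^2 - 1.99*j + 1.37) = -3.0162*j^5 - 8.5573*j^4 + 13.3599*j^3 - 11.033*j^2 + 3.4391*j - 0.4247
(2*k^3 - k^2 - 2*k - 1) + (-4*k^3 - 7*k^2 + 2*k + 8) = -2*k^3 - 8*k^2 + 7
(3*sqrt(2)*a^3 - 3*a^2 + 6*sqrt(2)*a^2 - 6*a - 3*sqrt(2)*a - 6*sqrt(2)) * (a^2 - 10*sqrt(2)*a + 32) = 3*sqrt(2)*a^5 - 63*a^4 + 6*sqrt(2)*a^4 - 126*a^3 + 123*sqrt(2)*a^3 - 36*a^2 + 246*sqrt(2)*a^2 - 96*sqrt(2)*a - 72*a - 192*sqrt(2)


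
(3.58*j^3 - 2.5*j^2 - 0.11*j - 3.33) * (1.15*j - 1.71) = 4.117*j^4 - 8.9968*j^3 + 4.1485*j^2 - 3.6414*j + 5.6943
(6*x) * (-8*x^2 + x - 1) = -48*x^3 + 6*x^2 - 6*x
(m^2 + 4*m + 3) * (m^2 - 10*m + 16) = m^4 - 6*m^3 - 21*m^2 + 34*m + 48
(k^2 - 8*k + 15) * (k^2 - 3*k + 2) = k^4 - 11*k^3 + 41*k^2 - 61*k + 30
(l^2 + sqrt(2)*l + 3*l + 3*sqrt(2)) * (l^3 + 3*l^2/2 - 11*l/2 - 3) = l^5 + sqrt(2)*l^4 + 9*l^4/2 - l^3 + 9*sqrt(2)*l^3/2 - 39*l^2/2 - sqrt(2)*l^2 - 39*sqrt(2)*l/2 - 9*l - 9*sqrt(2)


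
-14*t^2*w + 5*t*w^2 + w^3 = w*(-2*t + w)*(7*t + w)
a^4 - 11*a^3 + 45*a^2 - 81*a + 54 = (a - 3)^3*(a - 2)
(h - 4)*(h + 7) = h^2 + 3*h - 28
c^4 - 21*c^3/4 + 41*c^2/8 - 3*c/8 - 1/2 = (c - 4)*(c - 1)*(c - 1/2)*(c + 1/4)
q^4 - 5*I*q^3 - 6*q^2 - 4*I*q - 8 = (q - 2*I)^3*(q + I)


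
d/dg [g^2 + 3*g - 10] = 2*g + 3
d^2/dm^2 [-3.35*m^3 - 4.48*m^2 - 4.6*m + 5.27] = -20.1*m - 8.96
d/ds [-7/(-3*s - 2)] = -21/(3*s + 2)^2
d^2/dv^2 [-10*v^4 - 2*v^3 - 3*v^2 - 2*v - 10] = -120*v^2 - 12*v - 6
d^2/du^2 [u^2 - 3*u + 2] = 2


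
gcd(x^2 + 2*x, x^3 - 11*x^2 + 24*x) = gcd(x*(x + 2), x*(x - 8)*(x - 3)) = x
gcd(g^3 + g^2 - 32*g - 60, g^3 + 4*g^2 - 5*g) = g + 5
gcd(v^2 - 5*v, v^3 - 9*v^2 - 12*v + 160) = v - 5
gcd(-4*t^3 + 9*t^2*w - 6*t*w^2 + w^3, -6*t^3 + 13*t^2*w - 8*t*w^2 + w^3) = t^2 - 2*t*w + w^2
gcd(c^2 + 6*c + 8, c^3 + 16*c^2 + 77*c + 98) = c + 2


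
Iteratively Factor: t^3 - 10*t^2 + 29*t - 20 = (t - 4)*(t^2 - 6*t + 5) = (t - 5)*(t - 4)*(t - 1)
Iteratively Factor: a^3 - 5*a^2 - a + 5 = (a - 5)*(a^2 - 1) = (a - 5)*(a + 1)*(a - 1)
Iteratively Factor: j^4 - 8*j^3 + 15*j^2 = (j - 3)*(j^3 - 5*j^2) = (j - 5)*(j - 3)*(j^2) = j*(j - 5)*(j - 3)*(j)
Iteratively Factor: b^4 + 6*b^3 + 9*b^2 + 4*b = (b + 1)*(b^3 + 5*b^2 + 4*b) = b*(b + 1)*(b^2 + 5*b + 4) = b*(b + 1)^2*(b + 4)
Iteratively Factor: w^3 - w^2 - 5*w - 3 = (w - 3)*(w^2 + 2*w + 1) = (w - 3)*(w + 1)*(w + 1)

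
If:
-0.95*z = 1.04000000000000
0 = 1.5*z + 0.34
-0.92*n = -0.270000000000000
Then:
No Solution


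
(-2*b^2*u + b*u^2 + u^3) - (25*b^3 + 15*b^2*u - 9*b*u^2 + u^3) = -25*b^3 - 17*b^2*u + 10*b*u^2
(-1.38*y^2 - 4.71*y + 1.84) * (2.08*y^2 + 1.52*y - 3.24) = -2.8704*y^4 - 11.8944*y^3 + 1.1392*y^2 + 18.0572*y - 5.9616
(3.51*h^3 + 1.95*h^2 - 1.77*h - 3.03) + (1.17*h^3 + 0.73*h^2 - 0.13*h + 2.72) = 4.68*h^3 + 2.68*h^2 - 1.9*h - 0.31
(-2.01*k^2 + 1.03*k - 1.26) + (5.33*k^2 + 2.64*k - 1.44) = 3.32*k^2 + 3.67*k - 2.7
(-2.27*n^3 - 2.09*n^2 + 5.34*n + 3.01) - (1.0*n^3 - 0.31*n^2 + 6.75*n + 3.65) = -3.27*n^3 - 1.78*n^2 - 1.41*n - 0.64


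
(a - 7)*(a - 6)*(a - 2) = a^3 - 15*a^2 + 68*a - 84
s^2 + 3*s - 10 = (s - 2)*(s + 5)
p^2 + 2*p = p*(p + 2)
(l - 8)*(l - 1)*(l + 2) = l^3 - 7*l^2 - 10*l + 16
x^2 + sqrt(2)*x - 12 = (x - 2*sqrt(2))*(x + 3*sqrt(2))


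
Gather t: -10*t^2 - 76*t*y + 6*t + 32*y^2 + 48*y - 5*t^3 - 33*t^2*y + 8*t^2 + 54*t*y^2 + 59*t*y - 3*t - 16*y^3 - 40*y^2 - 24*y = -5*t^3 + t^2*(-33*y - 2) + t*(54*y^2 - 17*y + 3) - 16*y^3 - 8*y^2 + 24*y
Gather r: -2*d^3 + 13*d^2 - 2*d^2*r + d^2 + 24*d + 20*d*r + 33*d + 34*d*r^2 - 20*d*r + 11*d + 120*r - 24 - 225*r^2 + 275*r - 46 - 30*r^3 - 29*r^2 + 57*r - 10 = -2*d^3 + 14*d^2 + 68*d - 30*r^3 + r^2*(34*d - 254) + r*(452 - 2*d^2) - 80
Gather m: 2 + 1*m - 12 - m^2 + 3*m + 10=-m^2 + 4*m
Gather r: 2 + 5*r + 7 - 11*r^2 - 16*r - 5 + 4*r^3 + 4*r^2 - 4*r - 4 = 4*r^3 - 7*r^2 - 15*r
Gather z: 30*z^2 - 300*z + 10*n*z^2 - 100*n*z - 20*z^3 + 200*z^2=-20*z^3 + z^2*(10*n + 230) + z*(-100*n - 300)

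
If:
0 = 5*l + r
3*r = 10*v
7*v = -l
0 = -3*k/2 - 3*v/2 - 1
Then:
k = -2/3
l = 0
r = 0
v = 0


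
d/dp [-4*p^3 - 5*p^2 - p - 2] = -12*p^2 - 10*p - 1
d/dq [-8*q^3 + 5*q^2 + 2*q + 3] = -24*q^2 + 10*q + 2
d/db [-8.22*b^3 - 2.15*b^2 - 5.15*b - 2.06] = -24.66*b^2 - 4.3*b - 5.15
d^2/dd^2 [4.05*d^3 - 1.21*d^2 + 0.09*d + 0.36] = 24.3*d - 2.42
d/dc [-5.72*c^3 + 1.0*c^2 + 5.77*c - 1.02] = -17.16*c^2 + 2.0*c + 5.77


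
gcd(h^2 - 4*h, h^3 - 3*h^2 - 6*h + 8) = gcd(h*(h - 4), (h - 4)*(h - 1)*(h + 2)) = h - 4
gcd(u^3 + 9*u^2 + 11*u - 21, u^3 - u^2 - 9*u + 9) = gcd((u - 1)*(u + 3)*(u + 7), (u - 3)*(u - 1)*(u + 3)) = u^2 + 2*u - 3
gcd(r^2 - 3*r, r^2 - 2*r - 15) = 1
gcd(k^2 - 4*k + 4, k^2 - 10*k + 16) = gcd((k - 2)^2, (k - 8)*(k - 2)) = k - 2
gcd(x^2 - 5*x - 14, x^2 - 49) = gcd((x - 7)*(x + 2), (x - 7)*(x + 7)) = x - 7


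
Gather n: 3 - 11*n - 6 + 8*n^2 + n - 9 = 8*n^2 - 10*n - 12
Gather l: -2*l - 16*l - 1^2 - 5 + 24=18 - 18*l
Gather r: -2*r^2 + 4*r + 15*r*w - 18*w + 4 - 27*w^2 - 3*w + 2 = -2*r^2 + r*(15*w + 4) - 27*w^2 - 21*w + 6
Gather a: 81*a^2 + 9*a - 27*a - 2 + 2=81*a^2 - 18*a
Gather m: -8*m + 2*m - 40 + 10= -6*m - 30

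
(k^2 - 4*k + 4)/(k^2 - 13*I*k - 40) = (-k^2 + 4*k - 4)/(-k^2 + 13*I*k + 40)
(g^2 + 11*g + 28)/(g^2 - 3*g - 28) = (g + 7)/(g - 7)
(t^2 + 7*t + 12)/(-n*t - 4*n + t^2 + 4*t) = (t + 3)/(-n + t)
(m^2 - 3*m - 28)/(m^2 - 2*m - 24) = (m - 7)/(m - 6)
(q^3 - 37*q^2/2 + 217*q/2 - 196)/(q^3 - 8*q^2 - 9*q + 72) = (2*q^2 - 21*q + 49)/(2*(q^2 - 9))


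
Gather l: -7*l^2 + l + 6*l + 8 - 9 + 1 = -7*l^2 + 7*l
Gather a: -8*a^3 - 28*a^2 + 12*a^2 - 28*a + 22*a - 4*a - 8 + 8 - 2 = -8*a^3 - 16*a^2 - 10*a - 2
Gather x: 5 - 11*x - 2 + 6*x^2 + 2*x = 6*x^2 - 9*x + 3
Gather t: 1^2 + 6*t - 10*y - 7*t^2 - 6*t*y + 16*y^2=-7*t^2 + t*(6 - 6*y) + 16*y^2 - 10*y + 1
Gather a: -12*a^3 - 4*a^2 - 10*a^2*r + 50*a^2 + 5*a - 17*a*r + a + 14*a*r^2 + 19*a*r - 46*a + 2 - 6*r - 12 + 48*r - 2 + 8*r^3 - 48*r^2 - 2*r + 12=-12*a^3 + a^2*(46 - 10*r) + a*(14*r^2 + 2*r - 40) + 8*r^3 - 48*r^2 + 40*r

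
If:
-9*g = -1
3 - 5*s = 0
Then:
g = 1/9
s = 3/5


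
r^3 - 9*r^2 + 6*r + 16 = (r - 8)*(r - 2)*(r + 1)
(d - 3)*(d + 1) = d^2 - 2*d - 3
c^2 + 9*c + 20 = (c + 4)*(c + 5)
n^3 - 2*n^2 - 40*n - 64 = (n - 8)*(n + 2)*(n + 4)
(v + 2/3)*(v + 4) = v^2 + 14*v/3 + 8/3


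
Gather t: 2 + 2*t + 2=2*t + 4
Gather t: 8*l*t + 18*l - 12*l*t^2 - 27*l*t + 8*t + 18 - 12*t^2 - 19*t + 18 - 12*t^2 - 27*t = 18*l + t^2*(-12*l - 24) + t*(-19*l - 38) + 36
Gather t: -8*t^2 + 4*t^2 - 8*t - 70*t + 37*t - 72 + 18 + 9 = -4*t^2 - 41*t - 45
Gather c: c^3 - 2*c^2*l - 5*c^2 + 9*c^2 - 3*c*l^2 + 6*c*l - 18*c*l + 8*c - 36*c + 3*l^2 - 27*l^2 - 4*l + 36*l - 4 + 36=c^3 + c^2*(4 - 2*l) + c*(-3*l^2 - 12*l - 28) - 24*l^2 + 32*l + 32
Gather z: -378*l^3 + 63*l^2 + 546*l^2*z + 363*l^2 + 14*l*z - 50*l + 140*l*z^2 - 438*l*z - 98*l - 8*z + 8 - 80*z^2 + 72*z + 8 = -378*l^3 + 426*l^2 - 148*l + z^2*(140*l - 80) + z*(546*l^2 - 424*l + 64) + 16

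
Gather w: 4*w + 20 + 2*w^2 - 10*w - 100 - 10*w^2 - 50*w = -8*w^2 - 56*w - 80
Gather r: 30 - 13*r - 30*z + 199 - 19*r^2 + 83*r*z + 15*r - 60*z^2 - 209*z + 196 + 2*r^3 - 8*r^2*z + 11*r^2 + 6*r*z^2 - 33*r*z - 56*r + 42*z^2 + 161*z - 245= 2*r^3 + r^2*(-8*z - 8) + r*(6*z^2 + 50*z - 54) - 18*z^2 - 78*z + 180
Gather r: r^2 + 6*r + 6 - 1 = r^2 + 6*r + 5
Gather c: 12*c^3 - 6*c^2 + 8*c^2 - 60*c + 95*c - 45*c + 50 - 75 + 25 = 12*c^3 + 2*c^2 - 10*c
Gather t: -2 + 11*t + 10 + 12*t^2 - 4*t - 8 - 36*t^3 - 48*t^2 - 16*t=-36*t^3 - 36*t^2 - 9*t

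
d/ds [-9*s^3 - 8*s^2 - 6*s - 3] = -27*s^2 - 16*s - 6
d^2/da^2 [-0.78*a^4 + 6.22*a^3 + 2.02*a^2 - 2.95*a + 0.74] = -9.36*a^2 + 37.32*a + 4.04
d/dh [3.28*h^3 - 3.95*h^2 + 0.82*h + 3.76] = 9.84*h^2 - 7.9*h + 0.82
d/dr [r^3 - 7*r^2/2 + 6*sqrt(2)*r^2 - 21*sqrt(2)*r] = 3*r^2 - 7*r + 12*sqrt(2)*r - 21*sqrt(2)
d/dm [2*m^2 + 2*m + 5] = 4*m + 2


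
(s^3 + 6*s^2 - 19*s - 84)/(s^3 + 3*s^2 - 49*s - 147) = (s - 4)/(s - 7)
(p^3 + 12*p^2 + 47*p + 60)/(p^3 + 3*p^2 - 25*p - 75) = (p + 4)/(p - 5)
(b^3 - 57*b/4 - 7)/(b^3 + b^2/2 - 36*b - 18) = (b^2 - b/2 - 14)/(b^2 - 36)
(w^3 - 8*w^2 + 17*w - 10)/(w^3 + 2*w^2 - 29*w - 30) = (w^2 - 3*w + 2)/(w^2 + 7*w + 6)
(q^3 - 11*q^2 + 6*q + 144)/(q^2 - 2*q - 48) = (q^2 - 3*q - 18)/(q + 6)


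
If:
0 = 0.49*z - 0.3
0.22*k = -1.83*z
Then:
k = -5.09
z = 0.61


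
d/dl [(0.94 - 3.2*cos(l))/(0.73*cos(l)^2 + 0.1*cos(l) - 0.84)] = (-2.336*cos(l)^2 + 1.3724*cos(l) - 2.594)*sin(l)/(0.5329*cos(l)^4 + 0.146*cos(l)^3 - 1.2164*cos(l)^2 - 0.168*cos(l) + 0.7056)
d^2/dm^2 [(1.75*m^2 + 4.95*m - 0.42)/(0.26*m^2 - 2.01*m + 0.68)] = (2.49834*m^3 - 2.026752*m^2 - 3.93400799999999*m + 11.904548)/(0.017576*m^6 - 0.407628*m^5 + 3.289182*m^4 - 10.252809*m^3 + 8.602476*m^2 - 2.788272*m + 0.314432)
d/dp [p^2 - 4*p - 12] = 2*p - 4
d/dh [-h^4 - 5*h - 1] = -4*h^3 - 5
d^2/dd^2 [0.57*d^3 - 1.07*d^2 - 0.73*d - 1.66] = 3.42*d - 2.14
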